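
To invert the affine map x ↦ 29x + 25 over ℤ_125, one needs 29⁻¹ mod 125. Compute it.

Run Euclid on (125, 29):
125 = 4×29 + 9
29 = 3×9 + 2
9 = 4×2 + 1
2 = 2×1 + 0
gcd = 1, so the inverse exists. Back-substitute:
1 = 9 − 4·2
1 = −4·29 + 13·9
1 = 13·125 − 56·29
Thus 29·(-56) ≡ 1 (mod 125); reducing, -56 mod 125 = 69.

69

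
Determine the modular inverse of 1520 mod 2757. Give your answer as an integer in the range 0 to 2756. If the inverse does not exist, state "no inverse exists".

Run Euclid on (2757, 1520):
2757 = 1*1520 + 1237
1520 = 1*1237 + 283
1237 = 4*283 + 105
283 = 2*105 + 73
105 = 1*73 + 32
73 = 2*32 + 9
32 = 3*9 + 5
9 = 1*5 + 4
5 = 1*4 + 1
4 = 4*1 + 0
gcd = 1, so the inverse exists. Back-substitute:
1 = 5 − 4
1 = −9 + 2·5
1 = 2·32 − 7·9
1 = −7·73 + 16·32
1 = 16·105 − 23·73
1 = −23·283 + 62·105
1 = 62·1237 − 271·283
1 = −271·1520 + 333·1237
1 = 333·2757 − 604·1520
Thus 1520·(-604) ≡ 1 (mod 2757); reducing, -604 mod 2757 = 2153.

2153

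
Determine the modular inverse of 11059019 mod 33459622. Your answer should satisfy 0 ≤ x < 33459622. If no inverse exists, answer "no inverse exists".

Run Euclid on (33459622, 11059019):
33459622 = 3·11059019 + 282565
11059019 = 39·282565 + 38984
282565 = 7·38984 + 9677
38984 = 4·9677 + 276
9677 = 35·276 + 17
276 = 16·17 + 4
17 = 4·4 + 1
4 = 4·1 + 0
gcd = 1, so the inverse exists. Back-substitute:
1 = 17 − 4·4
1 = −4·276 + 65·17
1 = 65·9677 − 2279·276
1 = −2279·38984 + 9181·9677
1 = 9181·282565 − 66546·38984
1 = −66546·11059019 + 2604475·282565
1 = 2604475·33459622 − 7879971·11059019
So 11059019·(-7879971) ≡ 1 (mod 33459622), and -7879971 ≡ 25579651 (mod 33459622).

25579651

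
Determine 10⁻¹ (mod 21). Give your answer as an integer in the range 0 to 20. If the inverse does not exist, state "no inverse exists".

Extended Euclidean algorithm:
21 = 2*10 + 1
10 = 10*1 + 0
gcd = 1, so the inverse exists. Back-substitute:
1 = 21 − 2·10
So 10·(-2) ≡ 1 (mod 21), and -2 ≡ 19 (mod 21).

19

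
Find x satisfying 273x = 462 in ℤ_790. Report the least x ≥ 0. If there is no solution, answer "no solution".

184

First find gcd(273, 790):
790 = 2*273 + 244
273 = 1*244 + 29
244 = 8*29 + 12
29 = 2*12 + 5
12 = 2*5 + 2
5 = 2*2 + 1
2 = 2*1 + 0
gcd = 1, so a unique solution mod 790 exists.
Back-substitute for the Bézout coefficients:
1 = 5 − 2·2
1 = −2·12 + 5·5
1 = 5·29 − 12·12
1 = −12·244 + 101·29
1 = 101·273 − 113·244
1 = −113·790 + 327·273
So 273·(327) ≡ 1 (mod 790), giving 273⁻¹ ≡ 327.
x ≡ 273⁻¹·462 ≡ 327·462 ≡ 184 (mod 790).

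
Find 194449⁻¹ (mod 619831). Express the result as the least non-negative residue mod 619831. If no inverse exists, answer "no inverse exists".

Apply the Euclidean algorithm to 619831 and 194449:
619831 = 3×194449 + 36484
194449 = 5×36484 + 12029
36484 = 3×12029 + 397
12029 = 30×397 + 119
397 = 3×119 + 40
119 = 2×40 + 39
40 = 1×39 + 1
39 = 39×1 + 0
The gcd is 1. Working backward:
1 = 40 − 39
1 = −119 + 3·40
1 = 3·397 − 10·119
1 = −10·12029 + 303·397
1 = 303·36484 − 919·12029
1 = −919·194449 + 4898·36484
1 = 4898·619831 − 15613·194449
Thus 194449·(-15613) ≡ 1 (mod 619831); reducing, -15613 mod 619831 = 604218.

604218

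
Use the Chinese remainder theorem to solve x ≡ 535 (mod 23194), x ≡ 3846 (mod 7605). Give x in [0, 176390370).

2064801

Write x = 535 + 23194·k. Then 23194·k ≡ 3846 − 535 ≡ 3311 (mod 7605).
Need 23194⁻¹ mod 7605. Extended Euclid on (7605, 379):
7605 = 20*379 + 25
379 = 15*25 + 4
25 = 6*4 + 1
4 = 4*1 + 0
Back-substitute:
1 = 25 − 6·4
1 = −6·379 + 91·25
1 = 91·7605 − 1826·379
23194⁻¹ ≡ 5779 (mod 7605), so k ≡ 5779·3311 ≡ 89 (mod 7605).
x = 535 + 23194·89 = 2064801.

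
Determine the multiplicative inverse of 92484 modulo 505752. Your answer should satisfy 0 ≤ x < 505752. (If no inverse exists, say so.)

no inverse exists

Euclidean algorithm on 505752, 92484:
505752 = 5·92484 + 43332
92484 = 2·43332 + 5820
43332 = 7·5820 + 2592
5820 = 2·2592 + 636
2592 = 4·636 + 48
636 = 13·48 + 12
48 = 4·12 + 0
Since gcd = 12 > 1, 92484 is not a unit mod 505752.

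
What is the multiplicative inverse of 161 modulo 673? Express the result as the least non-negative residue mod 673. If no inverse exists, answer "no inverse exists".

464

Extended Euclidean algorithm:
673 = 4*161 + 29
161 = 5*29 + 16
29 = 1*16 + 13
16 = 1*13 + 3
13 = 4*3 + 1
3 = 3*1 + 0
gcd = 1, so the inverse exists. Back-substitute:
1 = 13 − 4·3
1 = −4·16 + 5·13
1 = 5·29 − 9·16
1 = −9·161 + 50·29
1 = 50·673 − 209·161
So 161·(-209) ≡ 1 (mod 673), and -209 ≡ 464 (mod 673).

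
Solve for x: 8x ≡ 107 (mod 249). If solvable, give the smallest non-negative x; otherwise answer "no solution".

First find gcd(8, 249):
249 = 31·8 + 1
8 = 8·1 + 0
gcd = 1, so a unique solution mod 249 exists.
Back-substitute for the Bézout coefficients:
1 = 249 − 31·8
So 8·(-31) ≡ 1 (mod 249), giving 8⁻¹ ≡ 218.
x ≡ 8⁻¹·107 ≡ 218·107 ≡ 169 (mod 249).

169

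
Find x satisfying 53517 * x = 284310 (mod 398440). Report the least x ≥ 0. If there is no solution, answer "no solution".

111950

First find gcd(53517, 398440):
398440 = 7*53517 + 23821
53517 = 2*23821 + 5875
23821 = 4*5875 + 321
5875 = 18*321 + 97
321 = 3*97 + 30
97 = 3*30 + 7
30 = 4*7 + 2
7 = 3*2 + 1
2 = 2*1 + 0
gcd = 1, so a unique solution mod 398440 exists.
Back-substitute for the Bézout coefficients:
1 = 7 − 3·2
1 = −3·30 + 13·7
1 = 13·97 − 42·30
1 = −42·321 + 139·97
1 = 139·5875 − 2544·321
1 = −2544·23821 + 10315·5875
1 = 10315·53517 − 23174·23821
1 = −23174·398440 + 172533·53517
So 53517·(172533) ≡ 1 (mod 398440), giving 53517⁻¹ ≡ 172533.
x ≡ 53517⁻¹·284310 ≡ 172533·284310 ≡ 111950 (mod 398440).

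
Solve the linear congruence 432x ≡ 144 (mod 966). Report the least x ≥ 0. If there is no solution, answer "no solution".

54

First find gcd(432, 966):
966 = 2×432 + 102
432 = 4×102 + 24
102 = 4×24 + 6
24 = 4×6 + 0
gcd = 6 and 6 | 144, so solutions exist. Divide through by 6: 72x ≡ 24 (mod 161).
Now find 72⁻¹ mod 161:
161 = 2×72 + 17
72 = 4×17 + 4
17 = 4×4 + 1
4 = 4×1 + 0
Back-substitute:
1 = 17 − 4·4
1 = −4·72 + 17·17
1 = 17·161 − 38·72
So 72·(-38) ≡ 1 (mod 161), i.e. 72⁻¹ ≡ 123.
Then x ≡ 123·24 ≡ 54 (mod 161); the smallest non-negative solution is x = 54.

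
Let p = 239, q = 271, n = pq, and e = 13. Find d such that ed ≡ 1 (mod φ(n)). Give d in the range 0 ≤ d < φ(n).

φ(n) = (p−1)(q−1) = 238·270 = 64260.
Need d with 13·d ≡ 1 (mod 64260). Apply the extended Euclidean algorithm:
64260 = 4943×13 + 1
13 = 13×1 + 0
Back-substitute:
1 = 64260 − 4943·13
So 13·(-4943) ≡ 1 (mod 64260), hence d ≡ -4943 ≡ 59317 (mod 64260).

59317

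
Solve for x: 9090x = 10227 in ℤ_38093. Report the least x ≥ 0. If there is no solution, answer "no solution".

21210

First find gcd(9090, 38093):
38093 = 4×9090 + 1733
9090 = 5×1733 + 425
1733 = 4×425 + 33
425 = 12×33 + 29
33 = 1×29 + 4
29 = 7×4 + 1
4 = 4×1 + 0
gcd = 1, so a unique solution mod 38093 exists.
Back-substitute for the Bézout coefficients:
1 = 29 − 7·4
1 = −7·33 + 8·29
1 = 8·425 − 103·33
1 = −103·1733 + 420·425
1 = 420·9090 − 2203·1733
1 = −2203·38093 + 9232·9090
So 9090·(9232) ≡ 1 (mod 38093), giving 9090⁻¹ ≡ 9232.
x ≡ 9090⁻¹·10227 ≡ 9232·10227 ≡ 21210 (mod 38093).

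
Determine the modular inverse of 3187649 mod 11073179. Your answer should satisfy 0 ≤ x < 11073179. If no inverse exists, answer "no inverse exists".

Run Euclid on (11073179, 3187649):
11073179 = 3×3187649 + 1510232
3187649 = 2×1510232 + 167185
1510232 = 9×167185 + 5567
167185 = 30×5567 + 175
5567 = 31×175 + 142
175 = 1×142 + 33
142 = 4×33 + 10
33 = 3×10 + 3
10 = 3×3 + 1
3 = 3×1 + 0
Since gcd(3187649, 11073179) = 1, back-substitute to write 1 as a combination:
1 = 10 − 3·3
1 = −3·33 + 10·10
1 = 10·142 − 43·33
1 = −43·175 + 53·142
1 = 53·5567 − 1686·175
1 = −1686·167185 + 50633·5567
1 = 50633·1510232 − 457383·167185
1 = −457383·3187649 + 965399·1510232
1 = 965399·11073179 − 3353580·3187649
So 3187649·(-3353580) ≡ 1 (mod 11073179), and -3353580 ≡ 7719599 (mod 11073179).

7719599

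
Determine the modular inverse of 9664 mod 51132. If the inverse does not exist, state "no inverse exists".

Compute gcd(9664, 51132):
51132 = 5*9664 + 2812
9664 = 3*2812 + 1228
2812 = 2*1228 + 356
1228 = 3*356 + 160
356 = 2*160 + 36
160 = 4*36 + 16
36 = 2*16 + 4
16 = 4*4 + 0
The gcd is 4, not 1, hence no inverse exists.

no inverse exists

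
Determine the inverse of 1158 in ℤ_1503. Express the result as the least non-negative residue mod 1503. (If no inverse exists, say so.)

no inverse exists

Euclidean algorithm on 1503, 1158:
1503 = 1*1158 + 345
1158 = 3*345 + 123
345 = 2*123 + 99
123 = 1*99 + 24
99 = 4*24 + 3
24 = 8*3 + 0
gcd(1158, 1503) = 3 ≠ 1, so 1158 has no multiplicative inverse modulo 1503.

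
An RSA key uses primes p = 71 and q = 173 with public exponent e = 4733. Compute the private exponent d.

2437

φ(n) = (p−1)(q−1) = 70·172 = 12040.
Need d with 4733·d ≡ 1 (mod 12040). Apply the extended Euclidean algorithm:
12040 = 2×4733 + 2574
4733 = 1×2574 + 2159
2574 = 1×2159 + 415
2159 = 5×415 + 84
415 = 4×84 + 79
84 = 1×79 + 5
79 = 15×5 + 4
5 = 1×4 + 1
4 = 4×1 + 0
Back-substitute:
1 = 5 − 4
1 = −79 + 16·5
1 = 16·84 − 17·79
1 = −17·415 + 84·84
1 = 84·2159 − 437·415
1 = −437·2574 + 521·2159
1 = 521·4733 − 958·2574
1 = −958·12040 + 2437·4733
So 4733·2437 ≡ 1 (mod 12040), hence d = 2437.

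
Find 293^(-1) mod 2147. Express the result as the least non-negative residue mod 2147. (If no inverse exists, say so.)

1722

Run Euclid on (2147, 293):
2147 = 7×293 + 96
293 = 3×96 + 5
96 = 19×5 + 1
5 = 5×1 + 0
Since gcd(293, 2147) = 1, back-substitute to write 1 as a combination:
1 = 96 − 19·5
1 = −19·293 + 58·96
1 = 58·2147 − 425·293
Hence 293⁻¹ ≡ -425 ≡ 1722 (mod 2147).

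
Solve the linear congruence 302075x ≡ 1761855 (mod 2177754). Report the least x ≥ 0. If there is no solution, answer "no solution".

559665

First find gcd(302075, 2177754):
2177754 = 7·302075 + 63229
302075 = 4·63229 + 49159
63229 = 1·49159 + 14070
49159 = 3·14070 + 6949
14070 = 2·6949 + 172
6949 = 40·172 + 69
172 = 2·69 + 34
69 = 2·34 + 1
34 = 34·1 + 0
gcd = 1, so a unique solution mod 2177754 exists.
Back-substitute for the Bézout coefficients:
1 = 69 − 2·34
1 = −2·172 + 5·69
1 = 5·6949 − 202·172
1 = −202·14070 + 409·6949
1 = 409·49159 − 1429·14070
1 = −1429·63229 + 1838·49159
1 = 1838·302075 − 8781·63229
1 = −8781·2177754 + 63305·302075
So 302075·(63305) ≡ 1 (mod 2177754), giving 302075⁻¹ ≡ 63305.
x ≡ 302075⁻¹·1761855 ≡ 63305·1761855 ≡ 559665 (mod 2177754).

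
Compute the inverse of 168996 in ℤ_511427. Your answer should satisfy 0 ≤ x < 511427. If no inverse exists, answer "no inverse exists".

118899

gcd(511427, 168996) by repeated division:
511427 = 3·168996 + 4439
168996 = 38·4439 + 314
4439 = 14·314 + 43
314 = 7·43 + 13
43 = 3·13 + 4
13 = 3·4 + 1
4 = 4·1 + 0
The gcd is 1. Working backward:
1 = 13 − 3·4
1 = −3·43 + 10·13
1 = 10·314 − 73·43
1 = −73·4439 + 1032·314
1 = 1032·168996 − 39289·4439
1 = −39289·511427 + 118899·168996
So 168996·118899 ≡ 1 (mod 511427).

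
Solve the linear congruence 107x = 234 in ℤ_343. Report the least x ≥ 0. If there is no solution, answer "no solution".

124

First find gcd(107, 343):
343 = 3*107 + 22
107 = 4*22 + 19
22 = 1*19 + 3
19 = 6*3 + 1
3 = 3*1 + 0
gcd = 1, so a unique solution mod 343 exists.
Back-substitute for the Bézout coefficients:
1 = 19 − 6·3
1 = −6·22 + 7·19
1 = 7·107 − 34·22
1 = −34·343 + 109·107
So 107·(109) ≡ 1 (mod 343), giving 107⁻¹ ≡ 109.
x ≡ 107⁻¹·234 ≡ 109·234 ≡ 124 (mod 343).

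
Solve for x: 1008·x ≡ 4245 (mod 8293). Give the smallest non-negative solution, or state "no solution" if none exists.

First find gcd(1008, 8293):
8293 = 8×1008 + 229
1008 = 4×229 + 92
229 = 2×92 + 45
92 = 2×45 + 2
45 = 22×2 + 1
2 = 2×1 + 0
gcd = 1, so a unique solution mod 8293 exists.
Back-substitute for the Bézout coefficients:
1 = 45 − 22·2
1 = −22·92 + 45·45
1 = 45·229 − 112·92
1 = −112·1008 + 493·229
1 = 493·8293 − 4056·1008
So 1008·(-4056) ≡ 1 (mod 8293), giving 1008⁻¹ ≡ 4237.
x ≡ 1008⁻¹·4245 ≡ 4237·4245 ≡ 6841 (mod 8293).

6841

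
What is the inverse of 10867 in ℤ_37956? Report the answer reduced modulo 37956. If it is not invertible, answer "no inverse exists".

Apply the Euclidean algorithm to 37956 and 10867:
37956 = 3×10867 + 5355
10867 = 2×5355 + 157
5355 = 34×157 + 17
157 = 9×17 + 4
17 = 4×4 + 1
4 = 4×1 + 0
The gcd is 1. Working backward:
1 = 17 − 4·4
1 = −4·157 + 37·17
1 = 37·5355 − 1262·157
1 = −1262·10867 + 2561·5355
1 = 2561·37956 − 8945·10867
So 10867·(-8945) ≡ 1 (mod 37956), and -8945 ≡ 29011 (mod 37956).

29011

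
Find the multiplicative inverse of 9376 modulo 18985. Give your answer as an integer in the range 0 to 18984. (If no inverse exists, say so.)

Run Euclid on (18985, 9376):
18985 = 2·9376 + 233
9376 = 40·233 + 56
233 = 4·56 + 9
56 = 6·9 + 2
9 = 4·2 + 1
2 = 2·1 + 0
Since gcd(9376, 18985) = 1, back-substitute to write 1 as a combination:
1 = 9 − 4·2
1 = −4·56 + 25·9
1 = 25·233 − 104·56
1 = −104·9376 + 4185·233
1 = 4185·18985 − 8474·9376
Hence 9376⁻¹ ≡ -8474 ≡ 10511 (mod 18985).

10511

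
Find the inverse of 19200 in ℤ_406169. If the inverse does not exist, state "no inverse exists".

348438

gcd(406169, 19200) by repeated division:
406169 = 21·19200 + 2969
19200 = 6·2969 + 1386
2969 = 2·1386 + 197
1386 = 7·197 + 7
197 = 28·7 + 1
7 = 7·1 + 0
The gcd is 1. Working backward:
1 = 197 − 28·7
1 = −28·1386 + 197·197
1 = 197·2969 − 422·1386
1 = −422·19200 + 2729·2969
1 = 2729·406169 − 57731·19200
So 19200·(-57731) ≡ 1 (mod 406169), and -57731 ≡ 348438 (mod 406169).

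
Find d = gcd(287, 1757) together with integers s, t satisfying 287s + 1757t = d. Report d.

7

Repeated division:
1757 = 6×287 + 35
287 = 8×35 + 7
35 = 5×7 + 0
gcd(287, 1757) = 7.
Express as a combination:
7 = 287 − 8·35
7 = −8·1757 + 49·287
So 7 = (-8)·1757 + (49)·287.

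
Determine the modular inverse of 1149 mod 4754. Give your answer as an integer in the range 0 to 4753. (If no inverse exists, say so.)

4423

gcd(4754, 1149) by repeated division:
4754 = 4×1149 + 158
1149 = 7×158 + 43
158 = 3×43 + 29
43 = 1×29 + 14
29 = 2×14 + 1
14 = 14×1 + 0
The gcd is 1. Working backward:
1 = 29 − 2·14
1 = −2·43 + 3·29
1 = 3·158 − 11·43
1 = −11·1149 + 80·158
1 = 80·4754 − 331·1149
Thus 1149·(-331) ≡ 1 (mod 4754); reducing, -331 mod 4754 = 4423.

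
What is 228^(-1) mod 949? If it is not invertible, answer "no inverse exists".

795

Extended Euclidean algorithm:
949 = 4*228 + 37
228 = 6*37 + 6
37 = 6*6 + 1
6 = 6*1 + 0
Since gcd(228, 949) = 1, back-substitute to write 1 as a combination:
1 = 37 − 6·6
1 = −6·228 + 37·37
1 = 37·949 − 154·228
Hence 228⁻¹ ≡ -154 ≡ 795 (mod 949).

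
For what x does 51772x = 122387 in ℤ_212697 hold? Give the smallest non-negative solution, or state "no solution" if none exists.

First find gcd(51772, 212697):
212697 = 4*51772 + 5609
51772 = 9*5609 + 1291
5609 = 4*1291 + 445
1291 = 2*445 + 401
445 = 1*401 + 44
401 = 9*44 + 5
44 = 8*5 + 4
5 = 1*4 + 1
4 = 4*1 + 0
gcd = 1, so a unique solution mod 212697 exists.
Back-substitute for the Bézout coefficients:
1 = 5 − 4
1 = −44 + 9·5
1 = 9·401 − 82·44
1 = −82·445 + 91·401
1 = 91·1291 − 264·445
1 = −264·5609 + 1147·1291
1 = 1147·51772 − 10587·5609
1 = −10587·212697 + 43495·51772
So 51772·(43495) ≡ 1 (mod 212697), giving 51772⁻¹ ≡ 43495.
x ≡ 51772⁻¹·122387 ≡ 43495·122387 ≡ 54746 (mod 212697).

54746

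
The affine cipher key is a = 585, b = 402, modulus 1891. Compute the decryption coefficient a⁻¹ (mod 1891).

1015

Run Euclid on (1891, 585):
1891 = 3·585 + 136
585 = 4·136 + 41
136 = 3·41 + 13
41 = 3·13 + 2
13 = 6·2 + 1
2 = 2·1 + 0
gcd = 1, so the inverse exists. Back-substitute:
1 = 13 − 6·2
1 = −6·41 + 19·13
1 = 19·136 − 63·41
1 = −63·585 + 271·136
1 = 271·1891 − 876·585
So 585·(-876) ≡ 1 (mod 1891), and -876 ≡ 1015 (mod 1891).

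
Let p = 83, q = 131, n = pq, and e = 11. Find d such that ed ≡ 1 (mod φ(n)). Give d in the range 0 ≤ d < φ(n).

9691

φ(n) = (p−1)(q−1) = 82·130 = 10660.
Need d with 11·d ≡ 1 (mod 10660). Apply the extended Euclidean algorithm:
10660 = 969*11 + 1
11 = 11*1 + 0
Back-substitute:
1 = 10660 − 969·11
So 11·(-969) ≡ 1 (mod 10660), hence d ≡ -969 ≡ 9691 (mod 10660).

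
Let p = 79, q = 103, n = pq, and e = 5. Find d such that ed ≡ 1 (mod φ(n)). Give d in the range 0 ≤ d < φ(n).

φ(n) = (p−1)(q−1) = 78·102 = 7956.
Need d with 5·d ≡ 1 (mod 7956). Apply the extended Euclidean algorithm:
7956 = 1591·5 + 1
5 = 5·1 + 0
Back-substitute:
1 = 7956 − 1591·5
So 5·(-1591) ≡ 1 (mod 7956), hence d ≡ -1591 ≡ 6365 (mod 7956).

6365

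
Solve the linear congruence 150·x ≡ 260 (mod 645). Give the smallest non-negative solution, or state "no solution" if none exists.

no solution

gcd(150, 645):
645 = 4*150 + 45
150 = 3*45 + 15
45 = 3*15 + 0
gcd = 15, but 15 ∤ 260, so the congruence has no solution.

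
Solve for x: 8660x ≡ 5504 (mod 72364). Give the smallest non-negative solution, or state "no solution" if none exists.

13947

First find gcd(8660, 72364):
72364 = 8*8660 + 3084
8660 = 2*3084 + 2492
3084 = 1*2492 + 592
2492 = 4*592 + 124
592 = 4*124 + 96
124 = 1*96 + 28
96 = 3*28 + 12
28 = 2*12 + 4
12 = 3*4 + 0
gcd = 4 and 4 | 5504, so solutions exist. Divide through by 4: 2165x ≡ 1376 (mod 18091).
Now find 2165⁻¹ mod 18091:
18091 = 8·2165 + 771
2165 = 2·771 + 623
771 = 1·623 + 148
623 = 4·148 + 31
148 = 4·31 + 24
31 = 1·24 + 7
24 = 3·7 + 3
7 = 2·3 + 1
3 = 3·1 + 0
Back-substitute:
1 = 7 − 2·3
1 = −2·24 + 7·7
1 = 7·31 − 9·24
1 = −9·148 + 43·31
1 = 43·623 − 181·148
1 = −181·771 + 224·623
1 = 224·2165 − 629·771
1 = −629·18091 + 5256·2165
So 2165⁻¹ ≡ 5256 (mod 18091).
Then x ≡ 5256·1376 ≡ 13947 (mod 18091); the smallest non-negative solution is x = 13947.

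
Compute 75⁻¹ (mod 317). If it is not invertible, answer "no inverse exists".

93

Run Euclid on (317, 75):
317 = 4*75 + 17
75 = 4*17 + 7
17 = 2*7 + 3
7 = 2*3 + 1
3 = 3*1 + 0
Since gcd(75, 317) = 1, back-substitute to write 1 as a combination:
1 = 7 − 2·3
1 = −2·17 + 5·7
1 = 5·75 − 22·17
1 = −22·317 + 93·75
So 75·93 ≡ 1 (mod 317).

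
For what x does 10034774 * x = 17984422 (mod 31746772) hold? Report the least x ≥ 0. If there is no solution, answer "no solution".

1446311

First find gcd(10034774, 31746772):
31746772 = 3·10034774 + 1642450
10034774 = 6·1642450 + 180074
1642450 = 9·180074 + 21784
180074 = 8·21784 + 5802
21784 = 3·5802 + 4378
5802 = 1·4378 + 1424
4378 = 3·1424 + 106
1424 = 13·106 + 46
106 = 2·46 + 14
46 = 3·14 + 4
14 = 3·4 + 2
4 = 2·2 + 0
gcd = 2 and 2 | 17984422, so solutions exist. Divide through by 2: 5017387x ≡ 8992211 (mod 15873386).
Now find 5017387⁻¹ mod 15873386:
15873386 = 3*5017387 + 821225
5017387 = 6*821225 + 90037
821225 = 9*90037 + 10892
90037 = 8*10892 + 2901
10892 = 3*2901 + 2189
2901 = 1*2189 + 712
2189 = 3*712 + 53
712 = 13*53 + 23
53 = 2*23 + 7
23 = 3*7 + 2
7 = 3*2 + 1
2 = 2*1 + 0
Back-substitute:
1 = 7 − 3·2
1 = −3·23 + 10·7
1 = 10·53 − 23·23
1 = −23·712 + 309·53
1 = 309·2189 − 950·712
1 = −950·2901 + 1259·2189
1 = 1259·10892 − 4727·2901
1 = −4727·90037 + 39075·10892
1 = 39075·821225 − 356402·90037
1 = −356402·5017387 + 2177487·821225
1 = 2177487·15873386 − 6888863·5017387
So 5017387·(-6888863) ≡ 1 (mod 15873386), i.e. 5017387⁻¹ ≡ 8984523.
Then x ≡ 8984523·8992211 ≡ 1446311 (mod 15873386); the smallest non-negative solution is x = 1446311.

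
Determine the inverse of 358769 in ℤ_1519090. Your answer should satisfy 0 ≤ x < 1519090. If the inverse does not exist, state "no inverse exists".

50429

Run Euclid on (1519090, 358769):
1519090 = 4*358769 + 84014
358769 = 4*84014 + 22713
84014 = 3*22713 + 15875
22713 = 1*15875 + 6838
15875 = 2*6838 + 2199
6838 = 3*2199 + 241
2199 = 9*241 + 30
241 = 8*30 + 1
30 = 30*1 + 0
Since gcd(358769, 1519090) = 1, back-substitute to write 1 as a combination:
1 = 241 − 8·30
1 = −8·2199 + 73·241
1 = 73·6838 − 227·2199
1 = −227·15875 + 527·6838
1 = 527·22713 − 754·15875
1 = −754·84014 + 2789·22713
1 = 2789·358769 − 11910·84014
1 = −11910·1519090 + 50429·358769
So 358769·50429 ≡ 1 (mod 1519090).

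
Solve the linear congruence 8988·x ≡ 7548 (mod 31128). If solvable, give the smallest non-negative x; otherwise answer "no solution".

First find gcd(8988, 31128):
31128 = 3×8988 + 4164
8988 = 2×4164 + 660
4164 = 6×660 + 204
660 = 3×204 + 48
204 = 4×48 + 12
48 = 4×12 + 0
gcd = 12 and 12 | 7548, so solutions exist. Divide through by 12: 749x ≡ 629 (mod 2594).
Now find 749⁻¹ mod 2594:
2594 = 3×749 + 347
749 = 2×347 + 55
347 = 6×55 + 17
55 = 3×17 + 4
17 = 4×4 + 1
4 = 4×1 + 0
Back-substitute:
1 = 17 − 4·4
1 = −4·55 + 13·17
1 = 13·347 − 82·55
1 = −82·749 + 177·347
1 = 177·2594 − 613·749
So 749·(-613) ≡ 1 (mod 2594), i.e. 749⁻¹ ≡ 1981.
Then x ≡ 1981·629 ≡ 929 (mod 2594); the smallest non-negative solution is x = 929.

929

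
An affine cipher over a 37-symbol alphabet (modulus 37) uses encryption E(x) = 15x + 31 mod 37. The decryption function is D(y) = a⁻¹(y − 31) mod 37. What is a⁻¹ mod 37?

Apply the Euclidean algorithm to 37 and 15:
37 = 2*15 + 7
15 = 2*7 + 1
7 = 7*1 + 0
Since gcd(15, 37) = 1, back-substitute to write 1 as a combination:
1 = 15 − 2·7
1 = −2·37 + 5·15
So 15·5 ≡ 1 (mod 37).

5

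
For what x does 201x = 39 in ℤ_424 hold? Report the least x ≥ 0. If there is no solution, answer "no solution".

247

First find gcd(201, 424):
424 = 2*201 + 22
201 = 9*22 + 3
22 = 7*3 + 1
3 = 3*1 + 0
gcd = 1, so a unique solution mod 424 exists.
Back-substitute for the Bézout coefficients:
1 = 22 − 7·3
1 = −7·201 + 64·22
1 = 64·424 − 135·201
So 201·(-135) ≡ 1 (mod 424), giving 201⁻¹ ≡ 289.
x ≡ 201⁻¹·39 ≡ 289·39 ≡ 247 (mod 424).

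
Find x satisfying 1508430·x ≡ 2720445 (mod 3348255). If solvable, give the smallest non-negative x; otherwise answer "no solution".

First find gcd(1508430, 3348255):
3348255 = 2·1508430 + 331395
1508430 = 4·331395 + 182850
331395 = 1·182850 + 148545
182850 = 1·148545 + 34305
148545 = 4·34305 + 11325
34305 = 3·11325 + 330
11325 = 34·330 + 105
330 = 3·105 + 15
105 = 7·15 + 0
gcd = 15 and 15 | 2720445, so solutions exist. Divide through by 15: 100562x ≡ 181363 (mod 223217).
Now find 100562⁻¹ mod 223217:
223217 = 2*100562 + 22093
100562 = 4*22093 + 12190
22093 = 1*12190 + 9903
12190 = 1*9903 + 2287
9903 = 4*2287 + 755
2287 = 3*755 + 22
755 = 34*22 + 7
22 = 3*7 + 1
7 = 7*1 + 0
Back-substitute:
1 = 22 − 3·7
1 = −3·755 + 103·22
1 = 103·2287 − 312·755
1 = −312·9903 + 1351·2287
1 = 1351·12190 − 1663·9903
1 = −1663·22093 + 3014·12190
1 = 3014·100562 − 13719·22093
1 = −13719·223217 + 30452·100562
So 100562⁻¹ ≡ 30452 (mod 223217).
Then x ≡ 30452·181363 ≡ 31062 (mod 223217); the smallest non-negative solution is x = 31062.

31062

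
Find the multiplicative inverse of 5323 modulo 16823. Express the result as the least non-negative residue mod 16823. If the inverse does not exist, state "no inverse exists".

Extended Euclidean algorithm:
16823 = 3*5323 + 854
5323 = 6*854 + 199
854 = 4*199 + 58
199 = 3*58 + 25
58 = 2*25 + 8
25 = 3*8 + 1
8 = 8*1 + 0
gcd = 1, so the inverse exists. Back-substitute:
1 = 25 − 3·8
1 = −3·58 + 7·25
1 = 7·199 − 24·58
1 = −24·854 + 103·199
1 = 103·5323 − 642·854
1 = −642·16823 + 2029·5323
So 5323·2029 ≡ 1 (mod 16823).

2029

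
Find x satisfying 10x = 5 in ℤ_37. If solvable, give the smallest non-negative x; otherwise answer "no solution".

19

First find gcd(10, 37):
37 = 3·10 + 7
10 = 1·7 + 3
7 = 2·3 + 1
3 = 3·1 + 0
gcd = 1, so a unique solution mod 37 exists.
Back-substitute for the Bézout coefficients:
1 = 7 − 2·3
1 = −2·10 + 3·7
1 = 3·37 − 11·10
So 10·(-11) ≡ 1 (mod 37), giving 10⁻¹ ≡ 26.
x ≡ 10⁻¹·5 ≡ 26·5 ≡ 19 (mod 37).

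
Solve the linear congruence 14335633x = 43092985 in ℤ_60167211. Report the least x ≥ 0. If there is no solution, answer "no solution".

First find gcd(14335633, 60167211):
60167211 = 4×14335633 + 2824679
14335633 = 5×2824679 + 212238
2824679 = 13×212238 + 65585
212238 = 3×65585 + 15483
65585 = 4×15483 + 3653
15483 = 4×3653 + 871
3653 = 4×871 + 169
871 = 5×169 + 26
169 = 6×26 + 13
26 = 2×13 + 0
gcd = 13 and 13 | 43092985, so solutions exist. Divide through by 13: 1102741x ≡ 3314845 (mod 4628247).
Now find 1102741⁻¹ mod 4628247:
4628247 = 4*1102741 + 217283
1102741 = 5*217283 + 16326
217283 = 13*16326 + 5045
16326 = 3*5045 + 1191
5045 = 4*1191 + 281
1191 = 4*281 + 67
281 = 4*67 + 13
67 = 5*13 + 2
13 = 6*2 + 1
2 = 2*1 + 0
Back-substitute:
1 = 13 − 6·2
1 = −6·67 + 31·13
1 = 31·281 − 130·67
1 = −130·1191 + 551·281
1 = 551·5045 − 2334·1191
1 = −2334·16326 + 7553·5045
1 = 7553·217283 − 100523·16326
1 = −100523·1102741 + 510168·217283
1 = 510168·4628247 − 2141195·1102741
So 1102741·(-2141195) ≡ 1 (mod 4628247), i.e. 1102741⁻¹ ≡ 2487052.
Then x ≡ 2487052·3314845 ≡ 1955521 (mod 4628247); the smallest non-negative solution is x = 1955521.

1955521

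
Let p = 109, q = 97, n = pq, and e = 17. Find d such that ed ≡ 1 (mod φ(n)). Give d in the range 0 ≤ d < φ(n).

φ(n) = (p−1)(q−1) = 108·96 = 10368.
Need d with 17·d ≡ 1 (mod 10368). Apply the extended Euclidean algorithm:
10368 = 609*17 + 15
17 = 1*15 + 2
15 = 7*2 + 1
2 = 2*1 + 0
Back-substitute:
1 = 15 − 7·2
1 = −7·17 + 8·15
1 = 8·10368 − 4879·17
So 17·(-4879) ≡ 1 (mod 10368), hence d ≡ -4879 ≡ 5489 (mod 10368).

5489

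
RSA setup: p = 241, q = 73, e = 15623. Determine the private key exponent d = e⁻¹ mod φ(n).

17207

φ(n) = (p−1)(q−1) = 240·72 = 17280.
Need d with 15623·d ≡ 1 (mod 17280). Apply the extended Euclidean algorithm:
17280 = 1*15623 + 1657
15623 = 9*1657 + 710
1657 = 2*710 + 237
710 = 2*237 + 236
237 = 1*236 + 1
236 = 236*1 + 0
Back-substitute:
1 = 237 − 236
1 = −710 + 3·237
1 = 3·1657 − 7·710
1 = −7·15623 + 66·1657
1 = 66·17280 − 73·15623
So 15623·(-73) ≡ 1 (mod 17280), hence d ≡ -73 ≡ 17207 (mod 17280).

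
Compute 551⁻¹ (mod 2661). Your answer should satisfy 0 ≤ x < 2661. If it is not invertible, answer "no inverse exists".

821

Apply the Euclidean algorithm to 2661 and 551:
2661 = 4*551 + 457
551 = 1*457 + 94
457 = 4*94 + 81
94 = 1*81 + 13
81 = 6*13 + 3
13 = 4*3 + 1
3 = 3*1 + 0
Since gcd(551, 2661) = 1, back-substitute to write 1 as a combination:
1 = 13 − 4·3
1 = −4·81 + 25·13
1 = 25·94 − 29·81
1 = −29·457 + 141·94
1 = 141·551 − 170·457
1 = −170·2661 + 821·551
So 551·821 ≡ 1 (mod 2661).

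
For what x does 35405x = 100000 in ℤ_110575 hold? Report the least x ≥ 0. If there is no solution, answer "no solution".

First find gcd(35405, 110575):
110575 = 3·35405 + 4360
35405 = 8·4360 + 525
4360 = 8·525 + 160
525 = 3·160 + 45
160 = 3·45 + 25
45 = 1·25 + 20
25 = 1·20 + 5
20 = 4·5 + 0
gcd = 5 and 5 | 100000, so solutions exist. Divide through by 5: 7081x ≡ 20000 (mod 22115).
Now find 7081⁻¹ mod 22115:
22115 = 3·7081 + 872
7081 = 8·872 + 105
872 = 8·105 + 32
105 = 3·32 + 9
32 = 3·9 + 5
9 = 1·5 + 4
5 = 1·4 + 1
4 = 4·1 + 0
Back-substitute:
1 = 5 − 4
1 = −9 + 2·5
1 = 2·32 − 7·9
1 = −7·105 + 23·32
1 = 23·872 − 191·105
1 = −191·7081 + 1551·872
1 = 1551·22115 − 4844·7081
So 7081·(-4844) ≡ 1 (mod 22115), i.e. 7081⁻¹ ≡ 17271.
Then x ≡ 17271·20000 ≡ 5815 (mod 22115); the smallest non-negative solution is x = 5815.

5815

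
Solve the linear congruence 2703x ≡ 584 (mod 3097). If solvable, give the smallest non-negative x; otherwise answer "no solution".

816

First find gcd(2703, 3097):
3097 = 1×2703 + 394
2703 = 6×394 + 339
394 = 1×339 + 55
339 = 6×55 + 9
55 = 6×9 + 1
9 = 9×1 + 0
gcd = 1, so a unique solution mod 3097 exists.
Back-substitute for the Bézout coefficients:
1 = 55 − 6·9
1 = −6·339 + 37·55
1 = 37·394 − 43·339
1 = −43·2703 + 295·394
1 = 295·3097 − 338·2703
So 2703·(-338) ≡ 1 (mod 3097), giving 2703⁻¹ ≡ 2759.
x ≡ 2703⁻¹·584 ≡ 2759·584 ≡ 816 (mod 3097).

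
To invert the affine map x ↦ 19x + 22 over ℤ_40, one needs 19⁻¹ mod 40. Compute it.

19

gcd(40, 19) by repeated division:
40 = 2×19 + 2
19 = 9×2 + 1
2 = 2×1 + 0
gcd = 1, so the inverse exists. Back-substitute:
1 = 19 − 9·2
1 = −9·40 + 19·19
So 19·19 ≡ 1 (mod 40).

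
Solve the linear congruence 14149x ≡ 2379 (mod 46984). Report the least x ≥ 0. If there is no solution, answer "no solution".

19519

First find gcd(14149, 46984):
46984 = 3×14149 + 4537
14149 = 3×4537 + 538
4537 = 8×538 + 233
538 = 2×233 + 72
233 = 3×72 + 17
72 = 4×17 + 4
17 = 4×4 + 1
4 = 4×1 + 0
gcd = 1, so a unique solution mod 46984 exists.
Back-substitute for the Bézout coefficients:
1 = 17 − 4·4
1 = −4·72 + 17·17
1 = 17·233 − 55·72
1 = −55·538 + 127·233
1 = 127·4537 − 1071·538
1 = −1071·14149 + 3340·4537
1 = 3340·46984 − 11091·14149
So 14149·(-11091) ≡ 1 (mod 46984), giving 14149⁻¹ ≡ 35893.
x ≡ 14149⁻¹·2379 ≡ 35893·2379 ≡ 19519 (mod 46984).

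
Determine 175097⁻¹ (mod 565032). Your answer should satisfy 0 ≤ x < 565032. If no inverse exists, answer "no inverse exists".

Euclidean algorithm on 565032, 175097:
565032 = 3·175097 + 39741
175097 = 4·39741 + 16133
39741 = 2·16133 + 7475
16133 = 2·7475 + 1183
7475 = 6·1183 + 377
1183 = 3·377 + 52
377 = 7·52 + 13
52 = 4·13 + 0
The gcd is 13, not 1, hence no inverse exists.

no inverse exists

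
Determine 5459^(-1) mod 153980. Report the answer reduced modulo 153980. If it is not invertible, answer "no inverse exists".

106339

Run Euclid on (153980, 5459):
153980 = 28×5459 + 1128
5459 = 4×1128 + 947
1128 = 1×947 + 181
947 = 5×181 + 42
181 = 4×42 + 13
42 = 3×13 + 3
13 = 4×3 + 1
3 = 3×1 + 0
gcd = 1, so the inverse exists. Back-substitute:
1 = 13 − 4·3
1 = −4·42 + 13·13
1 = 13·181 − 56·42
1 = −56·947 + 293·181
1 = 293·1128 − 349·947
1 = −349·5459 + 1689·1128
1 = 1689·153980 − 47641·5459
Hence 5459⁻¹ ≡ -47641 ≡ 106339 (mod 153980).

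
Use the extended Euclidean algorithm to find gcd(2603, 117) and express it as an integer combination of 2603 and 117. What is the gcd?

1

Apply Euclid's algorithm to 2603 and 117:
2603 = 22*117 + 29
117 = 4*29 + 1
29 = 29*1 + 0
gcd(2603, 117) = 1.
Working backward:
1 = 117 − 4·29
1 = −4·2603 + 89·117
So 1 = (-4)·2603 + (89)·117.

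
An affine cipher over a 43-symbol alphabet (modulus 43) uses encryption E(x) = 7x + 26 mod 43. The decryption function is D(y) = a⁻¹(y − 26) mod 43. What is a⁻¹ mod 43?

Apply the Euclidean algorithm to 43 and 7:
43 = 6×7 + 1
7 = 7×1 + 0
The gcd is 1. Working backward:
1 = 43 − 6·7
So 7·(-6) ≡ 1 (mod 43), and -6 ≡ 37 (mod 43).

37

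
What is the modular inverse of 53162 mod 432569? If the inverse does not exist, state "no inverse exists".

308621

gcd(432569, 53162) by repeated division:
432569 = 8*53162 + 7273
53162 = 7*7273 + 2251
7273 = 3*2251 + 520
2251 = 4*520 + 171
520 = 3*171 + 7
171 = 24*7 + 3
7 = 2*3 + 1
3 = 3*1 + 0
gcd = 1, so the inverse exists. Back-substitute:
1 = 7 − 2·3
1 = −2·171 + 49·7
1 = 49·520 − 149·171
1 = −149·2251 + 645·520
1 = 645·7273 − 2084·2251
1 = −2084·53162 + 15233·7273
1 = 15233·432569 − 123948·53162
Thus 53162·(-123948) ≡ 1 (mod 432569); reducing, -123948 mod 432569 = 308621.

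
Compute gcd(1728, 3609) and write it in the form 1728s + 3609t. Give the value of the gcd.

Apply Euclid's algorithm to 3609 and 1728:
3609 = 2*1728 + 153
1728 = 11*153 + 45
153 = 3*45 + 18
45 = 2*18 + 9
18 = 2*9 + 0
gcd(1728, 3609) = 9.
Working backward:
9 = 45 − 2·18
9 = −2·153 + 7·45
9 = 7·1728 − 79·153
9 = −79·3609 + 165·1728
So 9 = (-79)·3609 + (165)·1728.

9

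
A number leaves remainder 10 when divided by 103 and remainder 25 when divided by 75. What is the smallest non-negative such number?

Write x = 10 + 103·k. Then 103·k ≡ 25 − 10 ≡ 15 (mod 75).
Need 103⁻¹ mod 75. Extended Euclid on (75, 28):
75 = 2×28 + 19
28 = 1×19 + 9
19 = 2×9 + 1
9 = 9×1 + 0
Back-substitute:
1 = 19 − 2·9
1 = −2·28 + 3·19
1 = 3·75 − 8·28
103⁻¹ ≡ 67 (mod 75), so k ≡ 67·15 ≡ 30 (mod 75).
x = 10 + 103·30 = 3100.

3100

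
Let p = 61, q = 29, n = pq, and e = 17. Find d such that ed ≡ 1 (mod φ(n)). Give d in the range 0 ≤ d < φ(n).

φ(n) = (p−1)(q−1) = 60·28 = 1680.
Need d with 17·d ≡ 1 (mod 1680). Apply the extended Euclidean algorithm:
1680 = 98*17 + 14
17 = 1*14 + 3
14 = 4*3 + 2
3 = 1*2 + 1
2 = 2*1 + 0
Back-substitute:
1 = 3 − 2
1 = −14 + 5·3
1 = 5·17 − 6·14
1 = −6·1680 + 593·17
So 17·593 ≡ 1 (mod 1680), hence d = 593.

593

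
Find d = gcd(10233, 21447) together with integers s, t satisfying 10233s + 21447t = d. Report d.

9

Repeated division:
21447 = 2*10233 + 981
10233 = 10*981 + 423
981 = 2*423 + 135
423 = 3*135 + 18
135 = 7*18 + 9
18 = 2*9 + 0
gcd(10233, 21447) = 9.
Working backward:
9 = 135 − 7·18
9 = −7·423 + 22·135
9 = 22·981 − 51·423
9 = −51·10233 + 532·981
9 = 532·21447 − 1115·10233
So 9 = (532)·21447 + (-1115)·10233.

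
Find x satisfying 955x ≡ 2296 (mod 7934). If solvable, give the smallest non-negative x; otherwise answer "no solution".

First find gcd(955, 7934):
7934 = 8*955 + 294
955 = 3*294 + 73
294 = 4*73 + 2
73 = 36*2 + 1
2 = 2*1 + 0
gcd = 1, so a unique solution mod 7934 exists.
Back-substitute for the Bézout coefficients:
1 = 73 − 36·2
1 = −36·294 + 145·73
1 = 145·955 − 471·294
1 = −471·7934 + 3913·955
So 955·(3913) ≡ 1 (mod 7934), giving 955⁻¹ ≡ 3913.
x ≡ 955⁻¹·2296 ≡ 3913·2296 ≡ 2960 (mod 7934).

2960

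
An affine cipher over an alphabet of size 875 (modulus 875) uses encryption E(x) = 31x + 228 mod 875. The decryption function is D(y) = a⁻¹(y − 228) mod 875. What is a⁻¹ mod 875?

621

Extended Euclidean algorithm:
875 = 28*31 + 7
31 = 4*7 + 3
7 = 2*3 + 1
3 = 3*1 + 0
Since gcd(31, 875) = 1, back-substitute to write 1 as a combination:
1 = 7 − 2·3
1 = −2·31 + 9·7
1 = 9·875 − 254·31
Hence 31⁻¹ ≡ -254 ≡ 621 (mod 875).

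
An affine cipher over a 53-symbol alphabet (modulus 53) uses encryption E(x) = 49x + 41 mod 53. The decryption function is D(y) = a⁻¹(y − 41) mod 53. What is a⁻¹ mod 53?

13

Run Euclid on (53, 49):
53 = 1×49 + 4
49 = 12×4 + 1
4 = 4×1 + 0
gcd = 1, so the inverse exists. Back-substitute:
1 = 49 − 12·4
1 = −12·53 + 13·49
So 49·13 ≡ 1 (mod 53).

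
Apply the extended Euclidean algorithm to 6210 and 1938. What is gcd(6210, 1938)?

Apply Euclid's algorithm to 6210 and 1938:
6210 = 3×1938 + 396
1938 = 4×396 + 354
396 = 1×354 + 42
354 = 8×42 + 18
42 = 2×18 + 6
18 = 3×6 + 0
gcd(6210, 1938) = 6.
Express as a combination:
6 = 42 − 2·18
6 = −2·354 + 17·42
6 = 17·396 − 19·354
6 = −19·1938 + 93·396
6 = 93·6210 − 298·1938
So 6 = (93)·6210 + (-298)·1938.

6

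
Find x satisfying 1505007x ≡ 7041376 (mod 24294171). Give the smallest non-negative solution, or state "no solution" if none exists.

no solution

gcd(1505007, 24294171):
24294171 = 16*1505007 + 214059
1505007 = 7*214059 + 6594
214059 = 32*6594 + 3051
6594 = 2*3051 + 492
3051 = 6*492 + 99
492 = 4*99 + 96
99 = 1*96 + 3
96 = 32*3 + 0
gcd = 3, but 3 ∤ 7041376, so the congruence has no solution.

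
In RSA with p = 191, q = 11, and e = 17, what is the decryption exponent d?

φ(n) = (p−1)(q−1) = 190·10 = 1900.
Need d with 17·d ≡ 1 (mod 1900). Apply the extended Euclidean algorithm:
1900 = 111·17 + 13
17 = 1·13 + 4
13 = 3·4 + 1
4 = 4·1 + 0
Back-substitute:
1 = 13 − 3·4
1 = −3·17 + 4·13
1 = 4·1900 − 447·17
So 17·(-447) ≡ 1 (mod 1900), hence d ≡ -447 ≡ 1453 (mod 1900).

1453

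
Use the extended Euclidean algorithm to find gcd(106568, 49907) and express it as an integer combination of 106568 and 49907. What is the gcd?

11

Apply Euclid's algorithm to 106568 and 49907:
106568 = 2·49907 + 6754
49907 = 7·6754 + 2629
6754 = 2·2629 + 1496
2629 = 1·1496 + 1133
1496 = 1·1133 + 363
1133 = 3·363 + 44
363 = 8·44 + 11
44 = 4·11 + 0
gcd(106568, 49907) = 11.
Working backward:
11 = 363 − 8·44
11 = −8·1133 + 25·363
11 = 25·1496 − 33·1133
11 = −33·2629 + 58·1496
11 = 58·6754 − 149·2629
11 = −149·49907 + 1101·6754
11 = 1101·106568 − 2351·49907
So 11 = (1101)·106568 + (-2351)·49907.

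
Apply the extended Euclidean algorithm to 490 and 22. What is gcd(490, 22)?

2

Repeated division:
490 = 22×22 + 6
22 = 3×6 + 4
6 = 1×4 + 2
4 = 2×2 + 0
gcd(490, 22) = 2.
Express as a combination:
2 = 6 − 4
2 = −22 + 4·6
2 = 4·490 − 89·22
So 2 = (4)·490 + (-89)·22.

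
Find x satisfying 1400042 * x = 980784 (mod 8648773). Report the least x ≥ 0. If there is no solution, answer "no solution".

816964

First find gcd(1400042, 8648773):
8648773 = 6×1400042 + 248521
1400042 = 5×248521 + 157437
248521 = 1×157437 + 91084
157437 = 1×91084 + 66353
91084 = 1×66353 + 24731
66353 = 2×24731 + 16891
24731 = 1×16891 + 7840
16891 = 2×7840 + 1211
7840 = 6×1211 + 574
1211 = 2×574 + 63
574 = 9×63 + 7
63 = 9×7 + 0
gcd = 7 and 7 | 980784, so solutions exist. Divide through by 7: 200006x ≡ 140112 (mod 1235539).
Now find 200006⁻¹ mod 1235539:
1235539 = 6·200006 + 35503
200006 = 5·35503 + 22491
35503 = 1·22491 + 13012
22491 = 1·13012 + 9479
13012 = 1·9479 + 3533
9479 = 2·3533 + 2413
3533 = 1·2413 + 1120
2413 = 2·1120 + 173
1120 = 6·173 + 82
173 = 2·82 + 9
82 = 9·9 + 1
9 = 9·1 + 0
Back-substitute:
1 = 82 − 9·9
1 = −9·173 + 19·82
1 = 19·1120 − 123·173
1 = −123·2413 + 265·1120
1 = 265·3533 − 388·2413
1 = −388·9479 + 1041·3533
1 = 1041·13012 − 1429·9479
1 = −1429·22491 + 2470·13012
1 = 2470·35503 − 3899·22491
1 = −3899·200006 + 21965·35503
1 = 21965·1235539 − 135689·200006
So 200006·(-135689) ≡ 1 (mod 1235539), i.e. 200006⁻¹ ≡ 1099850.
Then x ≡ 1099850·140112 ≡ 816964 (mod 1235539); the smallest non-negative solution is x = 816964.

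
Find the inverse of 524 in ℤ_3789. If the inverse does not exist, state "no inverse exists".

Extended Euclidean algorithm:
3789 = 7*524 + 121
524 = 4*121 + 40
121 = 3*40 + 1
40 = 40*1 + 0
gcd = 1, so the inverse exists. Back-substitute:
1 = 121 − 3·40
1 = −3·524 + 13·121
1 = 13·3789 − 94·524
So 524·(-94) ≡ 1 (mod 3789), and -94 ≡ 3695 (mod 3789).

3695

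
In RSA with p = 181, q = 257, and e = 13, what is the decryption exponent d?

φ(n) = (p−1)(q−1) = 180·256 = 46080.
Need d with 13·d ≡ 1 (mod 46080). Apply the extended Euclidean algorithm:
46080 = 3544×13 + 8
13 = 1×8 + 5
8 = 1×5 + 3
5 = 1×3 + 2
3 = 1×2 + 1
2 = 2×1 + 0
Back-substitute:
1 = 3 − 2
1 = −5 + 2·3
1 = 2·8 − 3·5
1 = −3·13 + 5·8
1 = 5·46080 − 17723·13
So 13·(-17723) ≡ 1 (mod 46080), hence d ≡ -17723 ≡ 28357 (mod 46080).

28357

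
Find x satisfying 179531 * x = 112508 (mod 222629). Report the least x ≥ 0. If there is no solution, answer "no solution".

First find gcd(179531, 222629):
222629 = 1·179531 + 43098
179531 = 4·43098 + 7139
43098 = 6·7139 + 264
7139 = 27·264 + 11
264 = 24·11 + 0
gcd = 11 and 11 | 112508, so solutions exist. Divide through by 11: 16321x ≡ 10228 (mod 20239).
Now find 16321⁻¹ mod 20239:
20239 = 1×16321 + 3918
16321 = 4×3918 + 649
3918 = 6×649 + 24
649 = 27×24 + 1
24 = 24×1 + 0
Back-substitute:
1 = 649 − 27·24
1 = −27·3918 + 163·649
1 = 163·16321 − 679·3918
1 = −679·20239 + 842·16321
So 16321⁻¹ ≡ 842 (mod 20239).
Then x ≡ 842·10228 ≡ 10401 (mod 20239); the smallest non-negative solution is x = 10401.

10401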